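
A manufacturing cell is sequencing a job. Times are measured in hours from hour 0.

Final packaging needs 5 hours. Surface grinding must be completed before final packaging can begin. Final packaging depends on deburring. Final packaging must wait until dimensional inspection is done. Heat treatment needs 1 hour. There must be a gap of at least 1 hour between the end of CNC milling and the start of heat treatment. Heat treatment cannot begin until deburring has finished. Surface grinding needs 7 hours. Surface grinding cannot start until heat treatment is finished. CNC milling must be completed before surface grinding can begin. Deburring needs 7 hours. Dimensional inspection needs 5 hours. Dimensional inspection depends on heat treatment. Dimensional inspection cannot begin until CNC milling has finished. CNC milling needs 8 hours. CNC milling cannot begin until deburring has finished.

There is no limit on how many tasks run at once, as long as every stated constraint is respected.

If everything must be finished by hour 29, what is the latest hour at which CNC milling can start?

Final packaging has no dependents, so it just needs to finish by hour 29. Starting by 29 − 5 = hour 24 achieves that.
Surface grinding must finish before final packaging (must start by hour 24). With a 7-hour duration, surface grinding must start by 24 − 7 = hour 17.
Since final packaging (must start by hour 24) depends on it, dimensional inspection must finish by hour 24. Backing off its 5-hour duration gives a latest start of hour 19.
Heat treatment has several dependents: surface grinding (must start by hour 17); dimensional inspection (must start by hour 19). The earliest of those limits is hour 17, so heat treatment must start by 17 − 1 = hour 16.
For CNC milling: heat treatment (must start by hour 16, minus 1-hour gap → hour 15); surface grinding (must start by hour 17); dimensional inspection (must start by hour 19). The most restrictive is hour 15; with an 8-hour duration, CNC milling must start by hour 7.

7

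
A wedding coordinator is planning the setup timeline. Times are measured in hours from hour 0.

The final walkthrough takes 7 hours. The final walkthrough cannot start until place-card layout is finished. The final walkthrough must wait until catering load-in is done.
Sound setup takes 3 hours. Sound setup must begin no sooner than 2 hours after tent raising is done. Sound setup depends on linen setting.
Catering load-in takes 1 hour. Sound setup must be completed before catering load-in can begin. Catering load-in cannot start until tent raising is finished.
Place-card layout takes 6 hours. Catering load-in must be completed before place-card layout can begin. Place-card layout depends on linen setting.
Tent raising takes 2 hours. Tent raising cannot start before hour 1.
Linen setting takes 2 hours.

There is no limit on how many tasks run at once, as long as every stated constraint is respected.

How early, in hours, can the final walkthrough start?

15

Nothing blocks linen setting, so it runs from hour 0 to hour 2.
Tent raising waits on its own release at hour 1, so it starts at hour 1 and finishes at 1 + 2 = hour 3.
Sound setup needs all of tent raising (finishes hour 3, plus 2-hour gap → hour 5); linen setting (finishes hour 2). That puts its earliest start at hour 5; it finishes at 5 + 3 = hour 8.
Catering load-in cannot start until sound setup (finishes hour 8); tent raising (finishes hour 3). The controlling bound is hour 8, so catering load-in finishes at 8 + 1 = hour 9.
Place-card layout needs all of catering load-in (finishes hour 9); linen setting (finishes hour 2). That puts its earliest start at hour 9; it finishes at 9 + 6 = hour 15.
The final walkthrough waits on place-card layout (finishes hour 15); catering load-in (finishes hour 9). The latest of these is hour 15, which is the earliest the final walkthrough can start.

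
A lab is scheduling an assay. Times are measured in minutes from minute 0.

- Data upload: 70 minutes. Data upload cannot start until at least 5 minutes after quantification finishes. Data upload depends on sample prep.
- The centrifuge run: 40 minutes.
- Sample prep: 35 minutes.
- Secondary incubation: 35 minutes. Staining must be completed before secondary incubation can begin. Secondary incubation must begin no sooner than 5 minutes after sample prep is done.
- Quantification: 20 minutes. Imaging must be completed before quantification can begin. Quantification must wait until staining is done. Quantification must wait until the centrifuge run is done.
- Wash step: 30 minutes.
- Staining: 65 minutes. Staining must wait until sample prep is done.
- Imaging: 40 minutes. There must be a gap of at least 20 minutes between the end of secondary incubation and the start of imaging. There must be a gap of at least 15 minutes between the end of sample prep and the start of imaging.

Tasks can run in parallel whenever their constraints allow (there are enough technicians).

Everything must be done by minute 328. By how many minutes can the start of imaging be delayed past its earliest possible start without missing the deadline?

Sample prep can start immediately at minute 0; it finishes at minute 35.
Staining cannot begin until sample prep (finishes minute 35). It runs from minute 35 to 35 + 65 = minute 100.
Secondary incubation has to wait for staining (finishes minute 100); sample prep (finishes minute 35, plus 5-minute gap → minute 40). The latest of these is minute 100, so secondary incubation runs minute 100 to 100 + 35 = minute 135.
For imaging: secondary incubation (finishes minute 135, plus 20-minute gap → minute 155); sample prep (finishes minute 35, plus 15-minute gap → minute 50). Taking the maximum gives a start of minute 155, and it finishes at 155 + 40 = minute 195.

Working backward from the deadline:
Nothing follows data upload; the deadline of minute 328 is its only limit. It must start by 328 − 70 = minute 258.
Quantification feeds into data upload (must start by minute 258, minus 5-minute gap → minute 253); so quantification must finish by minute 253 and therefore start by minute 233.
Imaging must finish before quantification (must start by minute 233). With a 40-minute duration, imaging must start by 233 − 40 = minute 193.
So imaging can start as early as minute 155 and as late as minute 193, giving 193 − 155 = 38 minutes of slack.

38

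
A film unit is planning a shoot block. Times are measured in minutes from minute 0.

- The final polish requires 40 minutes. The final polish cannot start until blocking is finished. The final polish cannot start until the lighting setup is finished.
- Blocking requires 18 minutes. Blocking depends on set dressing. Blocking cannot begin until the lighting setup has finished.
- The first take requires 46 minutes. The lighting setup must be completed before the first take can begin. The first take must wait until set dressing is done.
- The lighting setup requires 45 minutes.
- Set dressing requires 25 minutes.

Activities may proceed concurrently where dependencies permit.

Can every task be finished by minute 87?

No

The lighting setup can start immediately at minute 0; it finishes at minute 45.
Set dressing has no prerequisites, so it starts at minute 0 and finishes at minute 25.
For the first take: the lighting setup (finishes minute 45); set dressing (finishes minute 25). Taking the maximum gives a start of minute 45, and it finishes at 45 + 46 = minute 91.
Blocking needs all of set dressing (finishes minute 25); the lighting setup (finishes minute 45). That puts its earliest start at minute 45; it finishes at 45 + 18 = minute 63.
The final polish cannot start until blocking (finishes minute 63); the lighting setup (finishes minute 45). The controlling bound is minute 63, so the final polish finishes at 63 + 40 = minute 103.
The earliest everything can be done is minute 103, which is after the deadline of 87, so it is not possible.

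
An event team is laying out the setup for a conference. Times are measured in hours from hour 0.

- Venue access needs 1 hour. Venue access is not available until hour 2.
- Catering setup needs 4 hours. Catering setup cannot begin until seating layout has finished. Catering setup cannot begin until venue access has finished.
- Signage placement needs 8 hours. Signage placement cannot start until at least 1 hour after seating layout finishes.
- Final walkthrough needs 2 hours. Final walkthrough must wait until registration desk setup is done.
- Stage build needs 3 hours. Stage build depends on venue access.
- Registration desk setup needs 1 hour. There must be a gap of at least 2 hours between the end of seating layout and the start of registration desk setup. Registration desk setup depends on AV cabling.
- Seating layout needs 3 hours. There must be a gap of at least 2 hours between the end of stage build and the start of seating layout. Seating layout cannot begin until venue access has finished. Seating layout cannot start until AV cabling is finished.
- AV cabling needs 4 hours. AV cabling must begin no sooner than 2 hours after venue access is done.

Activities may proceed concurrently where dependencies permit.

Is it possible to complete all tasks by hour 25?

Yes

Venue access cannot begin until its own release at hour 2. It runs from hour 2 to 2 + 1 = hour 3.
AV cabling waits on venue access (finishes hour 3, plus 2-hour gap → hour 5), so it starts at hour 5 and finishes at 5 + 4 = hour 9.
Stage build cannot begin until venue access (finishes hour 3). It runs from hour 3 to 3 + 3 = hour 6.
Seating layout has to wait for stage build (finishes hour 6, plus 2-hour gap → hour 8); venue access (finishes hour 3); AV cabling (finishes hour 9). The latest of these is hour 9, so seating layout runs hour 9 to 9 + 3 = hour 12.
Catering setup needs all of seating layout (finishes hour 12); venue access (finishes hour 3). That puts its earliest start at hour 12; it finishes at 12 + 4 = hour 16.
Signage placement cannot begin until seating layout (finishes hour 12, plus 1-hour gap → hour 13). It runs from hour 13 to 13 + 8 = hour 21.
For registration desk setup: seating layout (finishes hour 12, plus 2-hour gap → hour 14); AV cabling (finishes hour 9). Taking the maximum gives a start of hour 14, and it finishes at 14 + 1 = hour 15.
After registration desk setup (finishes hour 15), final walkthrough can start at hour 15 and finishes at hour 17.
Every task is finished by hour 21, which is no later than the deadline of 25, so the schedule is feasible.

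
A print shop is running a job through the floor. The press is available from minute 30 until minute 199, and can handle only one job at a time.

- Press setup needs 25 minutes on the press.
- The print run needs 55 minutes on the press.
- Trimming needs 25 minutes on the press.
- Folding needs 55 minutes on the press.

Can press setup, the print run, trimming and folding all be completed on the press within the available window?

The press window is 199 − 30 = 169 minutes.
Running back to back, the jobs need 25 + 55 + 25 + 55 = 160 minutes on the press.
Since 160 ≤ 169, they fit within the window.

Yes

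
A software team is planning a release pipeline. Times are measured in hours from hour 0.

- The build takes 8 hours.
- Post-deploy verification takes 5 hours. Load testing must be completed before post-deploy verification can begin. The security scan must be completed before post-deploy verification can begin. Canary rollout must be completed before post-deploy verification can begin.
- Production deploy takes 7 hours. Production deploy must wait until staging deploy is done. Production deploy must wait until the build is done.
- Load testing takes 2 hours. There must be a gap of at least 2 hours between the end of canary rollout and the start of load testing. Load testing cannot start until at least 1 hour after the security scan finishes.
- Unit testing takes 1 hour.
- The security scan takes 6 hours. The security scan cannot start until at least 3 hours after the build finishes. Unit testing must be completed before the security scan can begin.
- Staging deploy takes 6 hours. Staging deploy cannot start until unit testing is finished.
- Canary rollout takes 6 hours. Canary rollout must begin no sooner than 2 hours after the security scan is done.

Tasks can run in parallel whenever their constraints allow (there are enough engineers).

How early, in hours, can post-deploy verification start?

Nothing blocks unit testing, so it runs from hour 0 to hour 1.
The build has no prerequisites, so it starts at hour 0 and finishes at hour 8.
The security scan cannot start until the build (finishes hour 8, plus 3-hour gap → hour 11); unit testing (finishes hour 1). The controlling bound is hour 11, so the security scan finishes at 11 + 6 = hour 17.
Canary rollout waits on the security scan (finishes hour 17, plus 2-hour gap → hour 19), so it starts at hour 19 and finishes at 19 + 6 = hour 25.
Load testing has to wait for canary rollout (finishes hour 25, plus 2-hour gap → hour 27); the security scan (finishes hour 17, plus 1-hour gap → hour 18). The latest of these is hour 27, so load testing runs hour 27 to 27 + 2 = hour 29.
Post-deploy verification waits on load testing (finishes hour 29); the security scan (finishes hour 17); canary rollout (finishes hour 25). The latest of these is hour 29, which is the earliest post-deploy verification can start.

29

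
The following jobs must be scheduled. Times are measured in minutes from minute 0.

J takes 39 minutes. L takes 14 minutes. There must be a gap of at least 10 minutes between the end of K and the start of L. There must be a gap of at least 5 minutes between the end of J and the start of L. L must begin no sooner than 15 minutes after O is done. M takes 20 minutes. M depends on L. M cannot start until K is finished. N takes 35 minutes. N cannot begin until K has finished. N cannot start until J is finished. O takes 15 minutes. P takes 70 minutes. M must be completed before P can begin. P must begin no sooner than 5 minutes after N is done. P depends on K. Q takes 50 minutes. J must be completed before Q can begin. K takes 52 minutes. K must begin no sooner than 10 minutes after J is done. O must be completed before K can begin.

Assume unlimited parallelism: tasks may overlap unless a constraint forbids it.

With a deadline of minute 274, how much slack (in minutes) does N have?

O has no prerequisites, so it starts at minute 0 and finishes at minute 15.
J has no prerequisites, so it starts at minute 0 and finishes at minute 39.
K cannot start until J (finishes minute 39, plus 10-minute gap → minute 49); O (finishes minute 15). The controlling bound is minute 49, so K finishes at 49 + 52 = minute 101.
N cannot start until K (finishes minute 101); J (finishes minute 39). The controlling bound is minute 101, so N finishes at 101 + 35 = minute 136.

Working backward from the deadline:
Nothing follows P; the deadline of minute 274 is its only limit. It must start by 274 − 70 = minute 204.
N has to be done before P (must start by minute 204, minus 5-minute gap → minute 199). That means finishing by minute 199, i.e. starting by 199 − 35 = minute 164.
So N can start as early as minute 101 and as late as minute 164, giving 164 − 101 = 63 minutes of slack.

63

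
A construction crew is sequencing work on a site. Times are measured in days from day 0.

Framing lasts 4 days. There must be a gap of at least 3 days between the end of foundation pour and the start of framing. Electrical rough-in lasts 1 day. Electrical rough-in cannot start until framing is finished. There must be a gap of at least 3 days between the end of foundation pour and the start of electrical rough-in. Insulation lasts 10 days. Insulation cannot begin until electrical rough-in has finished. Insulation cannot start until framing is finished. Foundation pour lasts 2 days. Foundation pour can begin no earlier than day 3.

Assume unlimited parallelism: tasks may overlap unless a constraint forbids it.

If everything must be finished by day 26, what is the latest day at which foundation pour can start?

Insulation has no dependents, so it just needs to finish by day 26. Starting by 26 − 10 = day 16 achieves that.
Since insulation (must start by day 16) depends on it, electrical rough-in must finish by day 16. Backing off its 1-day duration gives a latest start of day 15.
Framing must finish in time for electrical rough-in (must start by day 15); insulation (must start by day 16). The tightest is day 15, so framing must start by 15 − 4 = day 11.
Foundation pour has several dependents: framing (must start by day 11, minus 3-day gap → day 8); electrical rough-in (must start by day 15, minus 3-day gap → day 12). The earliest of those limits is day 8, so foundation pour must start by 8 − 2 = day 6.

6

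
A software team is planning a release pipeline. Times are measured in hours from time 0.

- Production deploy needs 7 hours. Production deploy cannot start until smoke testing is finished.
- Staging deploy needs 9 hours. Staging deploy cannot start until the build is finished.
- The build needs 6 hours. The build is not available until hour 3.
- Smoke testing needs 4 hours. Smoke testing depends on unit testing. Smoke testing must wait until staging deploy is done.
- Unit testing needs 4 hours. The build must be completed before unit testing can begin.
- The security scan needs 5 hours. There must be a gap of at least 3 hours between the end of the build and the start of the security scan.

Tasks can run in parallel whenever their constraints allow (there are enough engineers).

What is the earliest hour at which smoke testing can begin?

The build cannot begin until its own release at hour 3. It runs from hour 3 to 3 + 6 = hour 9.
Staging deploy cannot begin until the build (finishes hour 9). It runs from hour 9 to 9 + 9 = hour 18.
Unit testing cannot begin until the build (finishes hour 9). It runs from hour 9 to 9 + 4 = hour 13.
Smoke testing waits on unit testing (finishes hour 13); staging deploy (finishes hour 18). The latest of these is hour 18, which is the earliest smoke testing can start.

18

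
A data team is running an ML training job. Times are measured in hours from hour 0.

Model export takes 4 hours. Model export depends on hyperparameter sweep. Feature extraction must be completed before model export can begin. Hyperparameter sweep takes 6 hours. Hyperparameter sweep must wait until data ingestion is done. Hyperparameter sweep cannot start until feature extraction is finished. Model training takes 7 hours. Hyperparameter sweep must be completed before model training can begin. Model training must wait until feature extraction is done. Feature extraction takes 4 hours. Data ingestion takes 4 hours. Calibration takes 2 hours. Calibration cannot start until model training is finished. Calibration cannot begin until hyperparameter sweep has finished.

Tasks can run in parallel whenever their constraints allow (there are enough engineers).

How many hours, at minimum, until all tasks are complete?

19

Nothing blocks feature extraction, so it runs from hour 0 to hour 4.
Nothing blocks data ingestion, so it runs from hour 0 to hour 4.
Hyperparameter sweep cannot start until data ingestion (finishes hour 4); feature extraction (finishes hour 4). The controlling bound is hour 4, so hyperparameter sweep finishes at 4 + 6 = hour 10.
Model export cannot start until hyperparameter sweep (finishes hour 10); feature extraction (finishes hour 4). The controlling bound is hour 10, so model export finishes at 10 + 4 = hour 14.
Model training has to wait for hyperparameter sweep (finishes hour 10); feature extraction (finishes hour 4). The latest of these is hour 10, so model training runs hour 10 to 10 + 7 = hour 17.
Calibration cannot start until model training (finishes hour 17); hyperparameter sweep (finishes hour 10). The controlling bound is hour 17, so calibration finishes at 17 + 2 = hour 19.
All tasks are finished once the last one completes. Finish times: Data ingestion at 4, Feature extraction at 4, Hyperparameter sweep at 10, Model training at 17, Calibration at 19, Model export at 14. The latest is hour 19.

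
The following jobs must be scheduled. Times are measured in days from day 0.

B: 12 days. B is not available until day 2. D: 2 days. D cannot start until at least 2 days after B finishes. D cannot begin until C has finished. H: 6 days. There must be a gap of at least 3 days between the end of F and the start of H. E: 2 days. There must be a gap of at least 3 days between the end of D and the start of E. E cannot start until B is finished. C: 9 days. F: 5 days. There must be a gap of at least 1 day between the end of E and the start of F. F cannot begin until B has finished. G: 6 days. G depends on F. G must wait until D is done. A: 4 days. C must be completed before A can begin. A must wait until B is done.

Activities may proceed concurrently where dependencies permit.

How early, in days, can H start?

32

C has no prerequisites, so it starts at day 0 and finishes at day 9.
After its own release at day 2, B can start at day 2 and finishes at day 14.
D needs all of B (finishes day 14, plus 2-day gap → day 16); C (finishes day 9). That puts its earliest start at day 16; it finishes at 16 + 2 = day 18.
E cannot start until D (finishes day 18, plus 3-day gap → day 21); B (finishes day 14). The controlling bound is day 21, so E finishes at 21 + 2 = day 23.
F has to wait for E (finishes day 23, plus 1-day gap → day 24); B (finishes day 14). The latest of these is day 24, so F runs day 24 to 24 + 5 = day 29.
H waits on F (finishes day 29, plus 3-day gap → day 32), so the earliest it can start is day 32.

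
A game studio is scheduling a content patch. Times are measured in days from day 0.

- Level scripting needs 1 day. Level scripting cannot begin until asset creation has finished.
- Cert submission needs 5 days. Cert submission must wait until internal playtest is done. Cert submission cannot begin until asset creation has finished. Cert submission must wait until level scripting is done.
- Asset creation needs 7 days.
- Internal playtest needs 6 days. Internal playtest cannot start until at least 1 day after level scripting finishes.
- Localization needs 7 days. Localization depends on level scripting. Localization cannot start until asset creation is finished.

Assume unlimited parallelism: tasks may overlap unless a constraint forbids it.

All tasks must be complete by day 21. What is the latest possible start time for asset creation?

1

Nothing follows cert submission; the deadline of day 21 is its only limit. It must start by 21 − 5 = day 16.
Since cert submission (must start by day 16) depends on it, internal playtest must finish by day 16. Backing off its 6-day duration gives a latest start of day 10.
To finish by day 21, localization (duration 7) must start no later than day 14.
Level scripting feeds internal playtest (must start by day 10, minus 1-day gap → day 9); localization (must start by day 14); cert submission (must start by day 16). Taking the minimum, level scripting must finish by day 9 and start by 9 − 1 = day 8.
For asset creation: level scripting (must start by day 8); localization (must start by day 14); cert submission (must start by day 16). The most restrictive is day 8; with a 7-day duration, asset creation must start by day 1.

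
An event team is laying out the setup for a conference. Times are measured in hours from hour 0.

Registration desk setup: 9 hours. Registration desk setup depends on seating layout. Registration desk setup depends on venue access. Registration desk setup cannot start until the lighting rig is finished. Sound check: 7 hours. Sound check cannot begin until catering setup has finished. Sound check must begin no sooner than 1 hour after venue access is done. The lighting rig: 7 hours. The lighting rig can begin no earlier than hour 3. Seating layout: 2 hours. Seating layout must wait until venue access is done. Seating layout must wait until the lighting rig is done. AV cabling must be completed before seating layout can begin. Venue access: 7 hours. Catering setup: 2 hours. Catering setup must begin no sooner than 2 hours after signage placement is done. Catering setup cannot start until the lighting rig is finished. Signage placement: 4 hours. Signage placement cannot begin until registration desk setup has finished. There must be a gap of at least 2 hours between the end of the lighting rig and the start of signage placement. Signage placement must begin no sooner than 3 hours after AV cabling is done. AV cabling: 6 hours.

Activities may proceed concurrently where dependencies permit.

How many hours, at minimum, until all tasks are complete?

AV cabling can start immediately at hour 0; it finishes at hour 6.
The lighting rig waits on its own release at hour 3, so it starts at hour 3 and finishes at 3 + 7 = hour 10.
Nothing blocks venue access, so it runs from hour 0 to hour 7.
Seating layout needs all of venue access (finishes hour 7); the lighting rig (finishes hour 10); AV cabling (finishes hour 6). That puts its earliest start at hour 10; it finishes at 10 + 2 = hour 12.
Registration desk setup has to wait for seating layout (finishes hour 12); venue access (finishes hour 7); the lighting rig (finishes hour 10). The latest of these is hour 12, so registration desk setup runs hour 12 to 12 + 9 = hour 21.
Signage placement cannot start until registration desk setup (finishes hour 21); the lighting rig (finishes hour 10, plus 2-hour gap → hour 12); AV cabling (finishes hour 6, plus 3-hour gap → hour 9). The controlling bound is hour 21, so signage placement finishes at 21 + 4 = hour 25.
Catering setup needs all of signage placement (finishes hour 25, plus 2-hour gap → hour 27); the lighting rig (finishes hour 10). That puts its earliest start at hour 27; it finishes at 27 + 2 = hour 29.
Sound check needs all of catering setup (finishes hour 29); venue access (finishes hour 7, plus 1-hour gap → hour 8). That puts its earliest start at hour 29; it finishes at 29 + 7 = hour 36.
All tasks are finished once the last one completes. Finish times: Venue access at 7, The lighting rig at 10, AV cabling at 6, Seating layout at 12, Registration desk setup at 21, Signage placement at 25, Catering setup at 29, Sound check at 36. The latest is hour 36.

36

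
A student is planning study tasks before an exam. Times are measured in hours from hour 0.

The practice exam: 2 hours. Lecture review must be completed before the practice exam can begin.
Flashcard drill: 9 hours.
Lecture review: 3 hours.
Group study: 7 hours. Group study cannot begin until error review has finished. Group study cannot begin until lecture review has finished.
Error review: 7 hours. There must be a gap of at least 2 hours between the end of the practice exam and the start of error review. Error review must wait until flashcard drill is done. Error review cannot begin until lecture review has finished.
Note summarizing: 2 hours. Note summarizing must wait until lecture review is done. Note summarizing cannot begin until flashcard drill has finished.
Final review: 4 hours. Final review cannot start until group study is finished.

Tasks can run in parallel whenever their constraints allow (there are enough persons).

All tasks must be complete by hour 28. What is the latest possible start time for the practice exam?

Nothing follows final review; the deadline of hour 28 is its only limit. It must start by 28 − 4 = hour 24.
Group study feeds into final review (must start by hour 24); so group study must finish by hour 24 and therefore start by hour 17.
Error review has to be done before group study (must start by hour 17). That means finishing by hour 17, i.e. starting by 17 − 7 = hour 10.
Since error review (must start by hour 10, minus 2-hour gap → hour 8) depends on it, the practice exam must finish by hour 8. Backing off its 2-hour duration gives a latest start of hour 6.

6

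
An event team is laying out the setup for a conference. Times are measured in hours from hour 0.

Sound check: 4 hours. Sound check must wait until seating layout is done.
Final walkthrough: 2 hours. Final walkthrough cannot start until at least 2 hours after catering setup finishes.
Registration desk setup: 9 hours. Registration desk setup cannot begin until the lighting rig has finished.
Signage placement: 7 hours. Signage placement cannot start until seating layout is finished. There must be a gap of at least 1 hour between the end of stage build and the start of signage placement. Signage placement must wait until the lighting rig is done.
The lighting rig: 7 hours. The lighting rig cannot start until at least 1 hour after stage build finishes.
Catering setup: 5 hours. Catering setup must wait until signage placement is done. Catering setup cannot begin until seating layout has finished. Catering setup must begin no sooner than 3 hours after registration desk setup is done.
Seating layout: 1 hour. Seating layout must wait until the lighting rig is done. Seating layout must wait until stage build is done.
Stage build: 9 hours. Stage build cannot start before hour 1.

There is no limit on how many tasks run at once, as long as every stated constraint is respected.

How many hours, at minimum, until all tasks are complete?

39

After its own release at hour 1, stage build can start at hour 1 and finishes at hour 10.
After stage build (finishes hour 10, plus 1-hour gap → hour 11), the lighting rig can start at hour 11 and finishes at hour 18.
After the lighting rig (finishes hour 18), registration desk setup can start at hour 18 and finishes at hour 27.
Seating layout has to wait for the lighting rig (finishes hour 18); stage build (finishes hour 10). The latest of these is hour 18, so seating layout runs hour 18 to 18 + 1 = hour 19.
Sound check waits on seating layout (finishes hour 19), so it starts at hour 19 and finishes at 19 + 4 = hour 23.
For signage placement: seating layout (finishes hour 19); stage build (finishes hour 10, plus 1-hour gap → hour 11); the lighting rig (finishes hour 18). Taking the maximum gives a start of hour 19, and it finishes at 19 + 7 = hour 26.
Catering setup cannot start until signage placement (finishes hour 26); seating layout (finishes hour 19); registration desk setup (finishes hour 27, plus 3-hour gap → hour 30). The controlling bound is hour 30, so catering setup finishes at 30 + 5 = hour 35.
Final walkthrough waits on catering setup (finishes hour 35, plus 2-hour gap → hour 37), so it starts at hour 37 and finishes at 37 + 2 = hour 39.
All tasks are finished once the last one completes. Finish times: Stage build at 10, The lighting rig at 18, Seating layout at 19, Registration desk setup at 27, Signage placement at 26, Catering setup at 35, Sound check at 23, Final walkthrough at 39. The latest is hour 39.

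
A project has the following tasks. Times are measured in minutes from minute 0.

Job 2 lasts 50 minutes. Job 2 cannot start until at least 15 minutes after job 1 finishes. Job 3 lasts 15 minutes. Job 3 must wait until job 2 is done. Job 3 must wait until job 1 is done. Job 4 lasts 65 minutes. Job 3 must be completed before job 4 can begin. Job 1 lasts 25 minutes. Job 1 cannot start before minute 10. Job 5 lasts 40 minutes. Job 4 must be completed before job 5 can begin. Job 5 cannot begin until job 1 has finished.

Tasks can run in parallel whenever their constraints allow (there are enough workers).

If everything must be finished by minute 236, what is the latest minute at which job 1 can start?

Job 5 must finish by minute 236; it takes 40 minutes, so it must start by 236 − 40 = minute 196.
Job 4 has to be done before job 5 (must start by minute 196). That means finishing by minute 196, i.e. starting by 196 − 65 = minute 131.
Job 3 has to be done before job 4 (must start by minute 131). That means finishing by minute 131, i.e. starting by 131 − 15 = minute 116.
Job 2 feeds into job 3 (must start by minute 116); so job 2 must finish by minute 116 and therefore start by minute 66.
Job 1 must finish in time for job 2 (must start by minute 66, minus 15-minute gap → minute 51); job 3 (must start by minute 116); job 5 (must start by minute 196). The tightest is minute 51, so job 1 must start by 51 − 25 = minute 26.

26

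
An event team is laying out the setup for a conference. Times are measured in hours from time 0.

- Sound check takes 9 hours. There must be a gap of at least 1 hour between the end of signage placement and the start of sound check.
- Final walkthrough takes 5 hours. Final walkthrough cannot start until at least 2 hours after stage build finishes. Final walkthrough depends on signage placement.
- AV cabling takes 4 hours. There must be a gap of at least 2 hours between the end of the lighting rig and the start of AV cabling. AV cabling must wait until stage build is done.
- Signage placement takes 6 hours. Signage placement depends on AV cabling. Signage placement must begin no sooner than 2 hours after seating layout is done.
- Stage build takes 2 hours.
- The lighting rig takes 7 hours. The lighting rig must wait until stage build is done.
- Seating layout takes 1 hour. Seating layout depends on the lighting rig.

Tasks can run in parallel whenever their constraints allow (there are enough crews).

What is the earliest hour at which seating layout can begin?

Stage build has no prerequisites, so it starts at hour 0 and finishes at hour 2.
The lighting rig cannot begin until stage build (finishes hour 2). It runs from hour 2 to 2 + 7 = hour 9.
Seating layout waits on the lighting rig (finishes hour 9), so the earliest it can start is hour 9.

9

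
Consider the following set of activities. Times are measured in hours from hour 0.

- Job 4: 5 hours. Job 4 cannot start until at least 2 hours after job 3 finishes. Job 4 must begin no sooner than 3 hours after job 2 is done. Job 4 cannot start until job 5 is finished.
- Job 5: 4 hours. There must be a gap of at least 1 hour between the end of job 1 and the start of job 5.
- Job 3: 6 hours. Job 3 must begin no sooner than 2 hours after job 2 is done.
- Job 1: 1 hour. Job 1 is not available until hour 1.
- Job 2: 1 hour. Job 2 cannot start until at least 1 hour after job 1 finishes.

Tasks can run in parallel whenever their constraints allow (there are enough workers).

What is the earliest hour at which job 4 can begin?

After its own release at hour 1, job 1 can start at hour 1 and finishes at hour 2.
Job 5 cannot begin until job 1 (finishes hour 2, plus 1-hour gap → hour 3). It runs from hour 3 to 3 + 4 = hour 7.
Job 2 waits on job 1 (finishes hour 2, plus 1-hour gap → hour 3), so it starts at hour 3 and finishes at 3 + 1 = hour 4.
After job 2 (finishes hour 4, plus 2-hour gap → hour 6), job 3 can start at hour 6 and finishes at hour 12.
Job 4 waits on job 3 (finishes hour 12, plus 2-hour gap → hour 14); job 2 (finishes hour 4, plus 3-hour gap → hour 7); job 5 (finishes hour 7). The latest of these is hour 14, which is the earliest job 4 can start.

14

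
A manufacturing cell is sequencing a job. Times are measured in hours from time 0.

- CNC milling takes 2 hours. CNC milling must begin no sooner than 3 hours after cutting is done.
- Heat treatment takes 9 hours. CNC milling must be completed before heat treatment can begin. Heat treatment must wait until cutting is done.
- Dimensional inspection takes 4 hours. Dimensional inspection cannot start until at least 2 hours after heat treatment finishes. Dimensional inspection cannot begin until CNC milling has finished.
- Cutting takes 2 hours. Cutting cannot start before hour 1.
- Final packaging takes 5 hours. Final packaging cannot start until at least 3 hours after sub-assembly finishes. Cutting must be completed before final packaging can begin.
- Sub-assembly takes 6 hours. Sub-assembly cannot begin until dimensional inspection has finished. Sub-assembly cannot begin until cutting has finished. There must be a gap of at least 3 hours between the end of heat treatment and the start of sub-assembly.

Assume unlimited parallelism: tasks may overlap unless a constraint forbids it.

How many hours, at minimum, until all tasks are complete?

37

Cutting waits on its own release at hour 1, so it starts at hour 1 and finishes at 1 + 2 = hour 3.
After cutting (finishes hour 3, plus 3-hour gap → hour 6), CNC milling can start at hour 6 and finishes at hour 8.
Heat treatment has to wait for CNC milling (finishes hour 8); cutting (finishes hour 3). The latest of these is hour 8, so heat treatment runs hour 8 to 8 + 9 = hour 17.
Dimensional inspection has to wait for heat treatment (finishes hour 17, plus 2-hour gap → hour 19); CNC milling (finishes hour 8). The latest of these is hour 19, so dimensional inspection runs hour 19 to 19 + 4 = hour 23.
Sub-assembly needs all of dimensional inspection (finishes hour 23); cutting (finishes hour 3); heat treatment (finishes hour 17, plus 3-hour gap → hour 20). That puts its earliest start at hour 23; it finishes at 23 + 6 = hour 29.
Final packaging has to wait for sub-assembly (finishes hour 29, plus 3-hour gap → hour 32); cutting (finishes hour 3). The latest of these is hour 32, so final packaging runs hour 32 to 32 + 5 = hour 37.
All tasks are finished once the last one completes. Finish times: Cutting at 3, CNC milling at 8, Heat treatment at 17, Dimensional inspection at 23, Sub-assembly at 29, Final packaging at 37. The latest is hour 37.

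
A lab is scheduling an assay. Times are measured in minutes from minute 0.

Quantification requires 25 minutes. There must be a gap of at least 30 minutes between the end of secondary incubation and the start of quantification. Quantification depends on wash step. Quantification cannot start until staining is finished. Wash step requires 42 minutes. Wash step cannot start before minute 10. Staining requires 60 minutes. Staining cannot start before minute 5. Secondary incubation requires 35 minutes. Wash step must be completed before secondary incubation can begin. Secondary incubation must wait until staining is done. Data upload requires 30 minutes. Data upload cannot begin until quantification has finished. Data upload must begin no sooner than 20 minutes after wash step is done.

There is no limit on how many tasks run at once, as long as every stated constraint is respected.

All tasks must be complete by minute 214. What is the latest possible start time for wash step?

To finish by minute 214, data upload (duration 30) must start no later than minute 184.
Since data upload (must start by minute 184) depends on it, quantification must finish by minute 184. Backing off its 25-minute duration gives a latest start of minute 159.
Secondary incubation has to be done before quantification (must start by minute 159, minus 30-minute gap → minute 129). That means finishing by minute 129, i.e. starting by 129 − 35 = minute 94.
Wash step feeds secondary incubation (must start by minute 94); quantification (must start by minute 159); data upload (must start by minute 184, minus 20-minute gap → minute 164). Taking the minimum, wash step must finish by minute 94 and start by 94 − 42 = minute 52.

52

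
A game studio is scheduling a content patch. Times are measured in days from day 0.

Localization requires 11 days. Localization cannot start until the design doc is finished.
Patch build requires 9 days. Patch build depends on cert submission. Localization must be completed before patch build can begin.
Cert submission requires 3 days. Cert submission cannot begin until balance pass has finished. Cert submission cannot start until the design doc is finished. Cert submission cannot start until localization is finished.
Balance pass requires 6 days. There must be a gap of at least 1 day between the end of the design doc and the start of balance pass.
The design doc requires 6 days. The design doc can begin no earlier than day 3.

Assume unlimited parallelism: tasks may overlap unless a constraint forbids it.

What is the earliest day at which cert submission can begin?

20

The design doc waits on its own release at day 3, so it starts at day 3 and finishes at 3 + 6 = day 9.
After the design doc (finishes day 9), localization can start at day 9 and finishes at day 20.
After the design doc (finishes day 9, plus 1-day gap → day 10), balance pass can start at day 10 and finishes at day 16.
Cert submission waits on balance pass (finishes day 16); the design doc (finishes day 9); localization (finishes day 20). The latest of these is day 20, which is the earliest cert submission can start.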